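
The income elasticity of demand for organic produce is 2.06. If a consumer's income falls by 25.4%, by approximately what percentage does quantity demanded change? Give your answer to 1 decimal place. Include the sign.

%ΔQ ≈ η × %ΔI = 2.06 × (-25.4%) = -52.3%.

-52.3%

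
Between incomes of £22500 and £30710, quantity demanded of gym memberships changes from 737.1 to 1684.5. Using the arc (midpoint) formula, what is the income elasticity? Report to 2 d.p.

2.54

ΔQ = 1684.5 − 737.1 = 947.4; midpoint Q̄ = (737.1 + 1684.5)/2 = 1210.8.
ΔI = 30710 − 22500 = 8210; midpoint Ī = (22500 + 30710)/2 = 26605.
η = (ΔQ/Q̄) ÷ (ΔI/Ī) = (947.4/1210.8) ÷ (8210/26605) = 2.54.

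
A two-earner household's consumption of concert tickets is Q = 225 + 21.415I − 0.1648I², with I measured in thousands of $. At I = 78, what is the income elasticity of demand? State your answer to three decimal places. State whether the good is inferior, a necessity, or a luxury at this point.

-0.375 (inferior good)

At I = 78: Q = 892.7268.
dQ/dI = 21.415 − 0.3296I = -4.29380.
η = (dQ/dI)·(I/Q) = -4.29380 × (78/892.7268) = -0.375.
η < 0 ⇒ inferior good.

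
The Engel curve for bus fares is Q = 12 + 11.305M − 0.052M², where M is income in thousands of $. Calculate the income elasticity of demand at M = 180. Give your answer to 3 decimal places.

At M = 180: Q = 362.1000.
dQ/dM = 11.305 − 0.104M = -7.41500.
η = (dQ/dM)·(M/Q) = -7.41500 × (180/362.1000) = -3.686.

-3.686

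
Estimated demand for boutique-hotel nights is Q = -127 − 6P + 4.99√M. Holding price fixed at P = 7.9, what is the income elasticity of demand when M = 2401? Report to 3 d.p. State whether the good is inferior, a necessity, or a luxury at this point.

1.744 (luxury)

At P = 7.9, M = 2401: Q = 70.110.
Holding P constant, ∂Q/∂M = 4.99/(2√M) = 0.0509184.
η_M = (∂Q/∂M)·(M/Q) = 0.0509184 × (2401/70.110) = 1.744.
Since η > 1, this is a luxury.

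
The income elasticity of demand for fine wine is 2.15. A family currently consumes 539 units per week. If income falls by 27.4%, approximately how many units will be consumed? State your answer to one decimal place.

221.5

%ΔQ ≈ η × %ΔI = 2.15 × (-27.4%) = -58.91%.
New Q ≈ 539 × (1 − 0.5891) = 221.5.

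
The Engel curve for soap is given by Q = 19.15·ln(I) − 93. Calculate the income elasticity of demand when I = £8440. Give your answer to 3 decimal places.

0.239

At I = 8440: Q = 80.130.
dQ/dI = 19.15/I = 0.00226896 at this income.
η = (dQ/dI)·(I/Q) = 0.00226896 × (8440/80.130) = 0.239.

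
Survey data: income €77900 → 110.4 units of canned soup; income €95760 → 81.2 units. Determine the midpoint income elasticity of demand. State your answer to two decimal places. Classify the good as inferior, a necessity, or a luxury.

ΔQ = 81.2 − 110.4 = -29.2; midpoint Q̄ = (110.4 + 81.2)/2 = 95.8.
ΔI = 95760 − 77900 = 17860; midpoint Ī = (77900 + 95760)/2 = 86830.
η = (ΔQ/Q̄) ÷ (ΔI/Ī) = (-29.2/95.8) ÷ (17860/86830) = -1.48.
η < 0 ⇒ inferior good.

-1.48 (inferior good)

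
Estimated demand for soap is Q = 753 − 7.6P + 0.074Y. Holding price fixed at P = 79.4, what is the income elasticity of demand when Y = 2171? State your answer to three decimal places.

0.518

At P = 79.4, Y = 2171: Q = 310.214.
Holding P constant, ∂Q/∂Y = 0.074.
η_Y = (∂Q/∂Y)·(Y/Q) = 0.074 × (2171/310.214) = 0.518.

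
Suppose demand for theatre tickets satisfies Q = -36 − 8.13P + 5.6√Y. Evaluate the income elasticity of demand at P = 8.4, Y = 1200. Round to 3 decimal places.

At P = 8.4, Y = 1200: Q = 89.698.
Holding P constant, ∂Q/∂Y = 5.6/(2√Y) = 0.080829.
η_Y = (∂Q/∂Y)·(Y/Q) = 0.080829 × (1200/89.698) = 1.081.

1.081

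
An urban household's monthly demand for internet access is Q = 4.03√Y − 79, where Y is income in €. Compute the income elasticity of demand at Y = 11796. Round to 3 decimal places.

At Y = 11796: Q = 358.696.
dQ/dY = 4.03/(2√Y) = 0.0185527 at this income.
η = (dQ/dY)·(Y/Q) = 0.0185527 × (11796/358.696) = 0.610.

0.610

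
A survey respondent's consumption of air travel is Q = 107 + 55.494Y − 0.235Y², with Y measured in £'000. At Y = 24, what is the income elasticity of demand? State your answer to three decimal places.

0.814

At Y = 24: Q = 1303.4960.
dQ/dY = 55.494 − 0.47Y = 44.21400.
η = (dQ/dY)·(Y/Q) = 44.21400 × (24/1303.4960) = 0.814.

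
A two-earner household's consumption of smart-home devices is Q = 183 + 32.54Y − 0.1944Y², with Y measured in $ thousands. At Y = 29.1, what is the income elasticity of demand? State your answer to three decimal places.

0.640

At Y = 29.1: Q = 965.2941.
dQ/dY = 32.54 − 0.3888Y = 21.22592.
η = (dQ/dY)·(Y/Q) = 21.22592 × (29.1/965.2941) = 0.640.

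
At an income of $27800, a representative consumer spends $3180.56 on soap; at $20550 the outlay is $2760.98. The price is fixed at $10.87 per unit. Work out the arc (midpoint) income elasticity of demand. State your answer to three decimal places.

0.471

With a constant price, Q₁ = 3180.56/10.87 = 292.600 and Q₂ = 2760.98/10.87 = 254.000 (equivalently, work directly with expenditure since P cancels).
Midpoint %ΔQ = (2760.98 − 3180.56)/2970.77 = -0.14124; midpoint %ΔI = (20550 − 27800)/24175 = -0.29990.
η = -0.14124 / -0.29990 = 0.471.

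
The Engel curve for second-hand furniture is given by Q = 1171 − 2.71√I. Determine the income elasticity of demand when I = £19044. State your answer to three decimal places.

-0.235

At I = 19044: Q = 797.020.
dQ/dI = -2.71/(2√I) = -0.00981884 at this income.
η = (dQ/dI)·(I/Q) = -0.00981884 × (19044/797.020) = -0.235.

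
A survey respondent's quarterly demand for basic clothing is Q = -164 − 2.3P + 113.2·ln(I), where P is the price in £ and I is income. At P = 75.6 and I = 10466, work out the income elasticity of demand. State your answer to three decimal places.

0.159

At P = 75.6, I = 10466: Q = 709.886.
Holding P constant, ∂Q/∂I = 113.2/I = 0.010816.
η_I = (∂Q/∂I)·(I/Q) = 0.010816 × (10466/709.886) = 0.159.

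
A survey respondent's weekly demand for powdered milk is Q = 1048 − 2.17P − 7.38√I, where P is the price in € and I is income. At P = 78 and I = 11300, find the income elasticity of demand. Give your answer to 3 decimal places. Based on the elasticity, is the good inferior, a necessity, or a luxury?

At P = 78, I = 11300: Q = 94.235.
Holding P constant, ∂Q/∂I = -7.38/(2√I) = -0.0347126.
η_I = (∂Q/∂I)·(I/Q) = -0.0347126 × (11300/94.235) = -4.162.
Since η < 0, this is an inferior good.

-4.162 (inferior good)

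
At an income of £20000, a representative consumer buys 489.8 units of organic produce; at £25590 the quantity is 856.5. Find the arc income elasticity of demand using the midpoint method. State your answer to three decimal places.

ΔQ = 856.5 − 489.8 = 366.7; midpoint Q̄ = (489.8 + 856.5)/2 = 673.15.
ΔI = 25590 − 20000 = 5590; midpoint Ī = (20000 + 25590)/2 = 22795.
η = (ΔQ/Q̄) ÷ (ΔI/Ī) = (366.7/673.15) ÷ (5590/22795) = 2.221.

2.221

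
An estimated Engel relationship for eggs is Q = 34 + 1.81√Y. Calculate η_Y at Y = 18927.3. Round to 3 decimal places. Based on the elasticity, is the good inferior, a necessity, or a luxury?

At Y = 18927.3: Q = 283.014.
dQ/dY = 1.81/(2√Y) = 0.00657816 at this income.
η = (dQ/dY)·(Y/Q) = 0.00657816 × (18927.3/283.014) = 0.440.
Since 0 < η < 1, the good is a necessity.

0.440 (necessity)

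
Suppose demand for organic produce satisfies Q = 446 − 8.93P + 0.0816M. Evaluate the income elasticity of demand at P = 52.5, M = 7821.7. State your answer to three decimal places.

1.037

At P = 52.5, M = 7821.7: Q = 615.426.
Holding P constant, ∂Q/∂M = 0.0816.
η_M = (∂Q/∂M)·(M/Q) = 0.0816 × (7821.7/615.426) = 1.037.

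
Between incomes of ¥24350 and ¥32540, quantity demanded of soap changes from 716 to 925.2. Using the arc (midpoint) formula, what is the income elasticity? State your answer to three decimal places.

ΔQ = 925.2 − 716 = 209.2; midpoint Q̄ = (716 + 925.2)/2 = 820.6.
ΔI = 32540 − 24350 = 8190; midpoint Ī = (24350 + 32540)/2 = 28445.
η = (ΔQ/Q̄) ÷ (ΔI/Ī) = (209.2/820.6) ÷ (8190/28445) = 0.885.

0.885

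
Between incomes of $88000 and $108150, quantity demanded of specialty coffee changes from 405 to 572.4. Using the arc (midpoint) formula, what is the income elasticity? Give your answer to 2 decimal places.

ΔQ = 572.4 − 405 = 167.4; midpoint Q̄ = (405 + 572.4)/2 = 488.7.
ΔI = 108150 − 88000 = 20150; midpoint Ī = (88000 + 108150)/2 = 98075.
η = (ΔQ/Q̄) ÷ (ΔI/Ī) = (167.4/488.7) ÷ (20150/98075) = 1.67.

1.67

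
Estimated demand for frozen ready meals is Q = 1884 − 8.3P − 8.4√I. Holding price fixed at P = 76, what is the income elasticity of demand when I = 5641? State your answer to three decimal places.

-0.507

At P = 76, I = 5641: Q = 622.305.
Holding P constant, ∂Q/∂I = -8.4/(2√I) = -0.0559205.
η_I = (∂Q/∂I)·(I/Q) = -0.0559205 × (5641/622.305) = -0.507.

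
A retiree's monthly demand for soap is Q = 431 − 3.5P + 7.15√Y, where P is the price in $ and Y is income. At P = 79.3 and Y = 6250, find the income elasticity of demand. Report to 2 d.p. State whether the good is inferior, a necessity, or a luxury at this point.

At P = 79.3, Y = 6250: Q = 718.707.
Holding P constant, ∂Q/∂Y = 7.15/(2√Y) = 0.0452206.
η_Y = (∂Q/∂Y)·(Y/Q) = 0.0452206 × (6250/718.707) = 0.39.
Since 0 < η < 1, this is a necessity.

0.39 (necessity)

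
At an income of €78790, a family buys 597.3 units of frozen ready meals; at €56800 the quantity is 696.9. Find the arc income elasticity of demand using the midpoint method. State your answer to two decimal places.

ΔQ = 696.9 − 597.3 = 99.6; midpoint Q̄ = (597.3 + 696.9)/2 = 647.1.
ΔI = 56800 − 78790 = -21990; midpoint Ī = (78790 + 56800)/2 = 67795.
η = (ΔQ/Q̄) ÷ (ΔI/Ī) = (99.6/647.1) ÷ (-21990/67795) = -0.47.

-0.47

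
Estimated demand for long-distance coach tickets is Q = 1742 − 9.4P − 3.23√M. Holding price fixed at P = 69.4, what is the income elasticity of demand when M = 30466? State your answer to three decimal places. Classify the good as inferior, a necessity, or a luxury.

At P = 69.4, M = 30466: Q = 525.859.
Holding P constant, ∂Q/∂M = -3.23/(2√M) = -0.00925262.
η_M = (∂Q/∂M)·(M/Q) = -0.00925262 × (30466/525.859) = -0.536.
Since η < 0, this is an inferior good.

-0.536 (inferior good)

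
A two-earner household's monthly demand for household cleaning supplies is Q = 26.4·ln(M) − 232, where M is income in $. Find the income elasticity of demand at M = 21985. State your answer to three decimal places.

At M = 21985: Q = 31.950.
dQ/dM = 26.4/M = 0.00120082 at this income.
η = (dQ/dM)·(M/Q) = 0.00120082 × (21985/31.950) = 0.826.

0.826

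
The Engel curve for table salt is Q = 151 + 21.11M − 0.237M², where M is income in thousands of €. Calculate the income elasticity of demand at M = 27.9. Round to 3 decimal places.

0.396

At M = 27.9: Q = 555.4858.
dQ/dM = 21.11 − 0.474M = 7.88540.
η = (dQ/dM)·(M/Q) = 7.88540 × (27.9/555.4858) = 0.396.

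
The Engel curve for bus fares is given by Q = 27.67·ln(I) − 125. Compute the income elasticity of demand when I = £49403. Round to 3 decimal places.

0.159

At I = 49403: Q = 174.051.
dQ/dI = 27.67/I = 0.000560087 at this income.
η = (dQ/dI)·(I/Q) = 0.000560087 × (49403/174.051) = 0.159.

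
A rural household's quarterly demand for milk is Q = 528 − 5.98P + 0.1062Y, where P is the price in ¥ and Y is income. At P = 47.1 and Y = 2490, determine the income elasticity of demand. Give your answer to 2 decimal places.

At P = 47.1, Y = 2490: Q = 510.780.
Holding P constant, ∂Q/∂Y = 0.1062.
η_Y = (∂Q/∂Y)·(Y/Q) = 0.1062 × (2490/510.780) = 0.52.

0.52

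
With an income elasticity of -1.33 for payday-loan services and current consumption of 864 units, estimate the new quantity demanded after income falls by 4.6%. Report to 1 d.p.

%ΔQ ≈ η × %ΔI = -1.33 × (-4.6%) = 6.118%.
New Q ≈ 864 × (1 + 0.06118) = 916.9.

916.9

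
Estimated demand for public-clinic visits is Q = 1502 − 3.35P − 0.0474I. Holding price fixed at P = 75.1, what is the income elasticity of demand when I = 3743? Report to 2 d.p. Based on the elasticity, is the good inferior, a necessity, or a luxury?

At P = 75.1, I = 3743: Q = 1072.997.
Holding P constant, ∂Q/∂I = −0.0474.
η_I = (∂Q/∂I)·(I/Q) = -0.0474 × (3743/1072.997) = -0.17.
Since η < 0, this is an inferior good.

-0.17 (inferior good)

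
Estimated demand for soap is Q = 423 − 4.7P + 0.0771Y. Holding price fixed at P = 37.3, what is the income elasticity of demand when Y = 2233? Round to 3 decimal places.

At P = 37.3, Y = 2233: Q = 419.854.
Holding P constant, ∂Q/∂Y = 0.0771.
η_Y = (∂Q/∂Y)·(Y/Q) = 0.0771 × (2233/419.854) = 0.410.

0.410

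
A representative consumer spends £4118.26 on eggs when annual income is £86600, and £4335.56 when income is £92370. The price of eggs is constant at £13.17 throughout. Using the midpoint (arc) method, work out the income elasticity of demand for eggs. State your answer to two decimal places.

With a constant price, Q₁ = 4118.26/13.17 = 312.700 and Q₂ = 4335.56/13.17 = 329.200 (equivalently, work directly with expenditure since P cancels).
Midpoint %ΔQ = (4335.56 − 4118.26)/4226.91 = 0.05141; midpoint %ΔI = (92370 − 86600)/89485 = 0.06448.
η = 0.05141 / 0.06448 = 0.80.

0.80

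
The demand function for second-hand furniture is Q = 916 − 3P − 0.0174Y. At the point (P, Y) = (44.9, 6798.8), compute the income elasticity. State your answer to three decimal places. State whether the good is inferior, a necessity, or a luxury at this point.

At P = 44.9, Y = 6798.8: Q = 663.001.
Holding P constant, ∂Q/∂Y = −0.0174.
η_Y = (∂Q/∂Y)·(Y/Q) = -0.0174 × (6798.8/663.001) = -0.178.
Since η < 0, this is an inferior good.

-0.178 (inferior good)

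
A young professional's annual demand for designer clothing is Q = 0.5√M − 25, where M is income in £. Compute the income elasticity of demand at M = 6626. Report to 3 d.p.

At M = 6626: Q = 15.700.
dQ/dM = 0.5/(2√M) = 0.00307124 at this income.
η = (dQ/dM)·(M/Q) = 0.00307124 × (6626/15.700) = 1.296.

1.296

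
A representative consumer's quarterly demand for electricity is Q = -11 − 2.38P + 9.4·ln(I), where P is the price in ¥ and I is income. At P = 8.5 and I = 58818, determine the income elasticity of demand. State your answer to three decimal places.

At P = 8.5, I = 58818: Q = 72.003.
Holding P constant, ∂Q/∂I = 9.4/I = 0.000159815.
η_I = (∂Q/∂I)·(I/Q) = 0.000159815 × (58818/72.003) = 0.131.

0.131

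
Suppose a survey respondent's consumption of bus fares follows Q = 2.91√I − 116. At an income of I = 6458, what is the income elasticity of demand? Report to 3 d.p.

At I = 6458: Q = 117.852.
dQ/dI = 2.91/(2√I) = 0.0181056 at this income.
η = (dQ/dI)·(I/Q) = 0.0181056 × (6458/117.852) = 0.992.

0.992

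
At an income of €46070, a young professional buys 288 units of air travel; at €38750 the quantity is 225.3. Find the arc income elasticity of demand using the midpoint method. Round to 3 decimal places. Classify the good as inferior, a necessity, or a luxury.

ΔQ = 225.3 − 288 = -62.7; midpoint Q̄ = (288 + 225.3)/2 = 256.65.
ΔI = 38750 − 46070 = -7320; midpoint Ī = (46070 + 38750)/2 = 42410.
η = (ΔQ/Q̄) ÷ (ΔI/Ī) = (-62.7/256.65) ÷ (-7320/42410) = 1.415.
η > 1 ⇒ luxury.

1.415 (luxury)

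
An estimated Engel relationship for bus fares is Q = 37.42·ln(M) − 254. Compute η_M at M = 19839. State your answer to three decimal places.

At M = 19839: Q = 116.286.
dQ/dM = 37.42/M = 0.00188618 at this income.
η = (dQ/dM)·(M/Q) = 0.00188618 × (19839/116.286) = 0.322.

0.322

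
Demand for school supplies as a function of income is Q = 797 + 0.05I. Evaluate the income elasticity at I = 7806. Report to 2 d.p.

0.33

At I = 7806: Q = 1187.300.
dQ/dI = 0.05.
η = (dQ/dI)·(I/Q) = 0.05 × (7806/1187.300) = 0.33.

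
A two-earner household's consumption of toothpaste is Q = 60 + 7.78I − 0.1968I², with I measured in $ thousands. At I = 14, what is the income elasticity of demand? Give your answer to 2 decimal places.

At I = 14: Q = 130.3472.
dQ/dI = 7.78 − 0.3936I = 2.26960.
η = (dQ/dI)·(I/Q) = 2.26960 × (14/130.3472) = 0.24.

0.24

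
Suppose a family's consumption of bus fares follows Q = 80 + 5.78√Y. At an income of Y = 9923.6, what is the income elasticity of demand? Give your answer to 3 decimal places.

0.439

At Y = 9923.6: Q = 655.788.
dQ/dY = 5.78/(2√Y) = 0.029011 at this income.
η = (dQ/dY)·(Y/Q) = 0.029011 × (9923.6/655.788) = 0.439.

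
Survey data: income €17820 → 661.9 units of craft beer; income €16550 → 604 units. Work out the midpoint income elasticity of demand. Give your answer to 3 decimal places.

ΔQ = 604 − 661.9 = -57.9; midpoint Q̄ = (661.9 + 604)/2 = 632.95.
ΔI = 16550 − 17820 = -1270; midpoint Ī = (17820 + 16550)/2 = 17185.
η = (ΔQ/Q̄) ÷ (ΔI/Ī) = (-57.9/632.95) ÷ (-1270/17185) = 1.238.

1.238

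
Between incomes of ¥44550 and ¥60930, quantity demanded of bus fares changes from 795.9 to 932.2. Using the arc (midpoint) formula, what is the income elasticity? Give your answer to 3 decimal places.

ΔQ = 932.2 − 795.9 = 136.3; midpoint Q̄ = (795.9 + 932.2)/2 = 864.05.
ΔI = 60930 − 44550 = 16380; midpoint Ī = (44550 + 60930)/2 = 52740.
η = (ΔQ/Q̄) ÷ (ΔI/Ī) = (136.3/864.05) ÷ (16380/52740) = 0.508.

0.508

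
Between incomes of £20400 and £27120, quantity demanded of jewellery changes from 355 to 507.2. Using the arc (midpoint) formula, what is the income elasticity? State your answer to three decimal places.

ΔQ = 507.2 − 355 = 152.2; midpoint Q̄ = (355 + 507.2)/2 = 431.1.
ΔI = 27120 − 20400 = 6720; midpoint Ī = (20400 + 27120)/2 = 23760.
η = (ΔQ/Q̄) ÷ (ΔI/Ī) = (152.2/431.1) ÷ (6720/23760) = 1.248.

1.248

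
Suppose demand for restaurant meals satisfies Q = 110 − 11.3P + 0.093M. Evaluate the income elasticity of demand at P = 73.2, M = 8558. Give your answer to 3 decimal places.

At P = 73.2, M = 8558: Q = 78.734.
Holding P constant, ∂Q/∂M = 0.093.
η_M = (∂Q/∂M)·(M/Q) = 0.093 × (8558/78.734) = 10.109.

10.109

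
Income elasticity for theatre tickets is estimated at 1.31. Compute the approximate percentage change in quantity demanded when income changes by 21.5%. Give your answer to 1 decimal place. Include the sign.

28.2%

%ΔQ ≈ η × %ΔI = 1.31 × 21.5% = 28.2%.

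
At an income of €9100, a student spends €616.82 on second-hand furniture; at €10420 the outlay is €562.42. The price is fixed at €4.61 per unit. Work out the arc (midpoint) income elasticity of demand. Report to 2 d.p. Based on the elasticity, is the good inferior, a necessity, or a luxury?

With a constant price, Q₁ = 616.82/4.61 = 133.800 and Q₂ = 562.42/4.61 = 122.000 (equivalently, work directly with expenditure since P cancels).
Midpoint %ΔQ = (562.42 − 616.82)/589.62 = -0.09226; midpoint %ΔI = (10420 − 9100)/9760 = 0.13525.
η = -0.09226 / 0.13525 = -0.68.
η < 0 ⇒ inferior good.

-0.68 (inferior good)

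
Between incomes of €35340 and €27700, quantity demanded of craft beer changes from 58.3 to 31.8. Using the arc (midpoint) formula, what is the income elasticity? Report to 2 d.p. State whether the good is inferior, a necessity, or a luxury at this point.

ΔQ = 31.8 − 58.3 = -26.5; midpoint Q̄ = (58.3 + 31.8)/2 = 45.05.
ΔI = 27700 − 35340 = -7640; midpoint Ī = (35340 + 27700)/2 = 31520.
η = (ΔQ/Q̄) ÷ (ΔI/Ī) = (-26.5/45.05) ÷ (-7640/31520) = 2.43.
η > 1 ⇒ luxury.

2.43 (luxury)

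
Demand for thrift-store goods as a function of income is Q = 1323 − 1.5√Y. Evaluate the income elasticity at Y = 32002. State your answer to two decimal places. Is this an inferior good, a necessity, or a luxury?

At Y = 32002: Q = 1054.663.
dQ/dY = -1.5/(2√Y) = -0.0041925 at this income.
η = (dQ/dY)·(Y/Q) = -0.0041925 × (32002/1054.663) = -0.13.
Since η < 0, the good is an inferior good.

-0.13 (inferior good)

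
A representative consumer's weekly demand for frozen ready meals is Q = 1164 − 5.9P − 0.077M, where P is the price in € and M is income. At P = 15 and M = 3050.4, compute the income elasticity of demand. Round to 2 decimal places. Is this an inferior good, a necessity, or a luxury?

-0.28 (inferior good)

At P = 15, M = 3050.4: Q = 840.619.
Holding P constant, ∂Q/∂M = −0.077.
η_M = (∂Q/∂M)·(M/Q) = -0.077 × (3050.4/840.619) = -0.28.
Since η < 0, this is an inferior good.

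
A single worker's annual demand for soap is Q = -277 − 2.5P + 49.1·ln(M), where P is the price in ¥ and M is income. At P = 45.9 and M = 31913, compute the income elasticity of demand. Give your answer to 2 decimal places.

0.42

At P = 45.9, M = 31913: Q = 117.455.
Holding P constant, ∂Q/∂M = 49.1/M = 0.00153856.
η_M = (∂Q/∂M)·(M/Q) = 0.00153856 × (31913/117.455) = 0.42.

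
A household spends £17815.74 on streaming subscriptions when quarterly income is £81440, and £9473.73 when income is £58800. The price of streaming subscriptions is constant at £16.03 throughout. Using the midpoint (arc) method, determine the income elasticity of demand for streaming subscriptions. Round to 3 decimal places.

1.894

With a constant price, Q₁ = 17815.74/16.03 = 1111.400 and Q₂ = 9473.73/16.03 = 591.000 (equivalently, work directly with expenditure since P cancels).
Midpoint %ΔQ = (9473.73 − 17815.74)/13644.74 = -0.61137; midpoint %ΔI = (58800 − 81440)/70120 = -0.32288.
η = -0.61137 / -0.32288 = 1.894.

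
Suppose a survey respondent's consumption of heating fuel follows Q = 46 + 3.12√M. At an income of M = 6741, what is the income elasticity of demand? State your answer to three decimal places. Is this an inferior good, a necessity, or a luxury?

At M = 6741: Q = 302.163.
dQ/dM = 3.12/(2√M) = 0.0190004 at this income.
η = (dQ/dM)·(M/Q) = 0.0190004 × (6741/302.163) = 0.424.
Since 0 < η < 1, the good is a necessity.

0.424 (necessity)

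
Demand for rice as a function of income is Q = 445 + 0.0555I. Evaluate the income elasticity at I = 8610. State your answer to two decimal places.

0.52

At I = 8610: Q = 922.855.
dQ/dI = 0.0555.
η = (dQ/dI)·(I/Q) = 0.0555 × (8610/922.855) = 0.52.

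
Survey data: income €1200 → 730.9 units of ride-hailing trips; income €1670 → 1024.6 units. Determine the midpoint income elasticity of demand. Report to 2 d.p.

1.02

ΔQ = 1024.6 − 730.9 = 293.7; midpoint Q̄ = (730.9 + 1024.6)/2 = 877.75.
ΔI = 1670 − 1200 = 470; midpoint Ī = (1200 + 1670)/2 = 1435.
η = (ΔQ/Q̄) ÷ (ΔI/Ī) = (293.7/877.75) ÷ (470/1435) = 1.02.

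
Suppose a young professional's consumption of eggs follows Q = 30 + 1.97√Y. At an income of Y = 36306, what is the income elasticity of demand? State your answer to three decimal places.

0.463

At Y = 36306: Q = 405.366.
dQ/dY = 1.97/(2√Y) = 0.00516948 at this income.
η = (dQ/dY)·(Y/Q) = 0.00516948 × (36306/405.366) = 0.463.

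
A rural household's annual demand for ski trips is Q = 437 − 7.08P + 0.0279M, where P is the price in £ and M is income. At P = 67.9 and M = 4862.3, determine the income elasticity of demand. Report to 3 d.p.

At P = 67.9, M = 4862.3: Q = 91.926.
Holding P constant, ∂Q/∂M = 0.0279.
η_M = (∂Q/∂M)·(M/Q) = 0.0279 × (4862.3/91.926) = 1.476.

1.476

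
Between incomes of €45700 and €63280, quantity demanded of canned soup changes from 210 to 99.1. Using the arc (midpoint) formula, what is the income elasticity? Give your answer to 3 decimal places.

ΔQ = 99.1 − 210 = -110.9; midpoint Q̄ = (210 + 99.1)/2 = 154.55.
ΔI = 63280 − 45700 = 17580; midpoint Ī = (45700 + 63280)/2 = 54490.
η = (ΔQ/Q̄) ÷ (ΔI/Ī) = (-110.9/154.55) ÷ (17580/54490) = -2.224.

-2.224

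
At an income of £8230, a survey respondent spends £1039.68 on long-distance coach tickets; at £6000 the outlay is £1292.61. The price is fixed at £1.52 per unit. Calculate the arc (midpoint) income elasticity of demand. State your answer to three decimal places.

With a constant price, Q₁ = 1039.68/1.52 = 684.000 and Q₂ = 1292.61/1.52 = 850.401 (equivalently, work directly with expenditure since P cancels).
Midpoint %ΔQ = (1292.61 − 1039.68)/1166.15 = 0.21689; midpoint %ΔI = (6000 − 8230)/7115 = -0.31342.
η = 0.21689 / -0.31342 = -0.692.

-0.692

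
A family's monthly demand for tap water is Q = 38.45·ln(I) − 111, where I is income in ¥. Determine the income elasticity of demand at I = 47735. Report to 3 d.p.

At I = 47735: Q = 303.238.
dQ/dI = 38.45/I = 0.000805489 at this income.
η = (dQ/dI)·(I/Q) = 0.000805489 × (47735/303.238) = 0.127.

0.127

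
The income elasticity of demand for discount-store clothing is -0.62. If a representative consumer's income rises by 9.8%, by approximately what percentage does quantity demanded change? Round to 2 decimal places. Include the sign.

%ΔQ ≈ η × %ΔI = -0.62 × 9.8% = -6.08%.

-6.08%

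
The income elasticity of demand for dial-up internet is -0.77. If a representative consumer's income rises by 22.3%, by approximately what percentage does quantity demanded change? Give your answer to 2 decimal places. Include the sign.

%ΔQ ≈ η × %ΔI = -0.77 × 22.3% = -17.17%.

-17.17%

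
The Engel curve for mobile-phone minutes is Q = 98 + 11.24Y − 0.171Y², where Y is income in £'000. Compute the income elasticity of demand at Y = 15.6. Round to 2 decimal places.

0.40

At Y = 15.6: Q = 231.7294.
dQ/dY = 11.24 − 0.342Y = 5.90480.
η = (dQ/dY)·(Y/Q) = 5.90480 × (15.6/231.7294) = 0.40.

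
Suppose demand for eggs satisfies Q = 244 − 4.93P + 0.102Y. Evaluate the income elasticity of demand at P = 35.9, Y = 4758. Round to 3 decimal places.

0.879

At P = 35.9, Y = 4758: Q = 552.329.
Holding P constant, ∂Q/∂Y = 0.102.
η_Y = (∂Q/∂Y)·(Y/Q) = 0.102 × (4758/552.329) = 0.879.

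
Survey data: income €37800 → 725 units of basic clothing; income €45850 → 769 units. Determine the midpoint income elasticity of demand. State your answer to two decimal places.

ΔQ = 769 − 725 = 44; midpoint Q̄ = (725 + 769)/2 = 747.
ΔI = 45850 − 37800 = 8050; midpoint Ī = (37800 + 45850)/2 = 41825.
η = (ΔQ/Q̄) ÷ (ΔI/Ī) = (44/747) ÷ (8050/41825) = 0.31.

0.31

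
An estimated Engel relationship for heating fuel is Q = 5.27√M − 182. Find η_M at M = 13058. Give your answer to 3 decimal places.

At M = 13058: Q = 420.211.
dQ/dM = 5.27/(2√M) = 0.0230591 at this income.
η = (dQ/dM)·(M/Q) = 0.0230591 × (13058/420.211) = 0.717.

0.717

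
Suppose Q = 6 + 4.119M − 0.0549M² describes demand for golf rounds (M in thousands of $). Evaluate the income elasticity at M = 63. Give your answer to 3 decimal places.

-3.704

At M = 63: Q = 47.5989.
dQ/dM = 4.119 − 0.1098M = -2.79840.
η = (dQ/dM)·(M/Q) = -2.79840 × (63/47.5989) = -3.704.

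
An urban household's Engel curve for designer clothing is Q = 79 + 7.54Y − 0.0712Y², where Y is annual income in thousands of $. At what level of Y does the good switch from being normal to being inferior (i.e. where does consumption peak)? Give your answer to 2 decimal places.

52.95

dQ/dY = 7.54 − 0.1424Y.
The good is inferior where dQ/dY < 0. Setting dQ/dY = 0 gives Y = 7.54 / 0.1424 = 52.95.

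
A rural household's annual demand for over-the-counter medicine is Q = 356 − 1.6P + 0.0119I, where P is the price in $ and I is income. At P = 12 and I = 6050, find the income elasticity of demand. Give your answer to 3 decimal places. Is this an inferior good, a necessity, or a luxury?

0.176 (necessity)

At P = 12, I = 6050: Q = 408.795.
Holding P constant, ∂Q/∂I = 0.0119.
η_I = (∂Q/∂I)·(I/Q) = 0.0119 × (6050/408.795) = 0.176.
Since 0 < η < 1, this is a necessity.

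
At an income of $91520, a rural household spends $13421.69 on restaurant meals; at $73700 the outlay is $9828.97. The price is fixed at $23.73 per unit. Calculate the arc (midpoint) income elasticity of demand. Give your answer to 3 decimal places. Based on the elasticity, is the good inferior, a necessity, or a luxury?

With a constant price, Q₁ = 13421.69/23.73 = 565.600 and Q₂ = 9828.97/23.73 = 414.200 (equivalently, work directly with expenditure since P cancels).
Midpoint %ΔQ = (9828.97 − 13421.69)/11625.33 = -0.30904; midpoint %ΔI = (73700 − 91520)/82610 = -0.21571.
η = -0.30904 / -0.21571 = 1.433.
η > 1 ⇒ luxury.

1.433 (luxury)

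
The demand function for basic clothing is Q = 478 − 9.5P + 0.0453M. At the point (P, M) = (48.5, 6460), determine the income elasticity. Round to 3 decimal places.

0.944

At P = 48.5, M = 6460: Q = 309.888.
Holding P constant, ∂Q/∂M = 0.0453.
η_M = (∂Q/∂M)·(M/Q) = 0.0453 × (6460/309.888) = 0.944.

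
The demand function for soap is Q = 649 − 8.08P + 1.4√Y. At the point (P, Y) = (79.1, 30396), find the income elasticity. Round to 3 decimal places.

At P = 79.1, Y = 30396: Q = 253.954.
Holding P constant, ∂Q/∂Y = 1.4/(2√Y) = 0.00401504.
η_Y = (∂Q/∂Y)·(Y/Q) = 0.00401504 × (30396/253.954) = 0.481.

0.481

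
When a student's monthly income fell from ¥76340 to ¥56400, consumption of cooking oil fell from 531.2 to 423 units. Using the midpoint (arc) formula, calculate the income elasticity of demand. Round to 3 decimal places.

ΔQ = 423 − 531.2 = -108.2; midpoint Q̄ = (531.2 + 423)/2 = 477.1.
ΔI = 56400 − 76340 = -19940; midpoint Ī = (76340 + 56400)/2 = 66370.
η = (ΔQ/Q̄) ÷ (ΔI/Ī) = (-108.2/477.1) ÷ (-19940/66370) = 0.755.

0.755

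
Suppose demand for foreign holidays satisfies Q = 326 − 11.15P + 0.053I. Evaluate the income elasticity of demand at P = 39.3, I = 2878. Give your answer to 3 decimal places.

At P = 39.3, I = 2878: Q = 40.339.
Holding P constant, ∂Q/∂I = 0.053.
η_I = (∂Q/∂I)·(I/Q) = 0.053 × (2878/40.339) = 3.781.

3.781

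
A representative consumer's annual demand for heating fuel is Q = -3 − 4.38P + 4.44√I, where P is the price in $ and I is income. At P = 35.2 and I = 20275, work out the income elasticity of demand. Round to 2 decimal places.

0.67

At P = 35.2, I = 20275: Q = 475.037.
Holding P constant, ∂Q/∂I = 4.44/(2√I) = 0.0155909.
η_I = (∂Q/∂I)·(I/Q) = 0.0155909 × (20275/475.037) = 0.67.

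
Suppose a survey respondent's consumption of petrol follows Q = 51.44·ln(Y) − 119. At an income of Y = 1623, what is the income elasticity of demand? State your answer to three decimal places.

0.197

At Y = 1623: Q = 261.246.
dQ/dY = 51.44/Y = 0.0316944 at this income.
η = (dQ/dY)·(Y/Q) = 0.0316944 × (1623/261.246) = 0.197.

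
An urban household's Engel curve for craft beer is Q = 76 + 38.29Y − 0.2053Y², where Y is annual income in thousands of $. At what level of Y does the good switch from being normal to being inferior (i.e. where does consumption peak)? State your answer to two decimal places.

93.25

dQ/dY = 38.29 − 0.4106Y.
The good is inferior where dQ/dY < 0. Setting dQ/dY = 0 gives Y = 38.29 / 0.4106 = 93.25.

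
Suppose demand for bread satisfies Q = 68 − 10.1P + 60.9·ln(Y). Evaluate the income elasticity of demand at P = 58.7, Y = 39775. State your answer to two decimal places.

At P = 58.7, Y = 39775: Q = 120.122.
Holding P constant, ∂Q/∂Y = 60.9/Y = 0.00153111.
η_Y = (∂Q/∂Y)·(Y/Q) = 0.00153111 × (39775/120.122) = 0.51.

0.51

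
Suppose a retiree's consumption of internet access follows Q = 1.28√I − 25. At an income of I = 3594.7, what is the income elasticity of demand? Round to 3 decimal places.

0.742

At I = 3594.7: Q = 51.743.
dQ/dI = 1.28/(2√I) = 0.0106745 at this income.
η = (dQ/dI)·(I/Q) = 0.0106745 × (3594.7/51.743) = 0.742.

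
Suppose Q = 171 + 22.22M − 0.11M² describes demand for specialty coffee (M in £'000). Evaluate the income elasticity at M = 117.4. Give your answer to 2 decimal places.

-0.34

At M = 117.4: Q = 1263.5244.
dQ/dM = 22.22 − 0.22M = -3.60800.
η = (dQ/dM)·(M/Q) = -3.60800 × (117.4/1263.5244) = -0.34.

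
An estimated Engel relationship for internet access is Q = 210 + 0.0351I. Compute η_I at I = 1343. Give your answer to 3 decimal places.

At I = 1343: Q = 257.139.
dQ/dI = 0.0351.
η = (dQ/dI)·(I/Q) = 0.0351 × (1343/257.139) = 0.183.

0.183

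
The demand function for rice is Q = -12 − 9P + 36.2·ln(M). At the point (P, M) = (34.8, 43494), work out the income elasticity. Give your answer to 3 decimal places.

0.589

At P = 34.8, M = 43494: Q = 61.430.
Holding P constant, ∂Q/∂M = 36.2/M = 0.000832299.
η_M = (∂Q/∂M)·(M/Q) = 0.000832299 × (43494/61.430) = 0.589.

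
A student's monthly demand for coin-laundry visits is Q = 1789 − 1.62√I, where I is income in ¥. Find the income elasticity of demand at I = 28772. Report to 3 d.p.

At I = 28772: Q = 1514.211.
dQ/dI = -1.62/(2√I) = -0.00477529 at this income.
η = (dQ/dI)·(I/Q) = -0.00477529 × (28772/1514.211) = -0.091.

-0.091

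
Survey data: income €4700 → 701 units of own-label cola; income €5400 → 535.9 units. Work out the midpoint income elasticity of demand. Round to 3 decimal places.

-1.926

ΔQ = 535.9 − 701 = -165.1; midpoint Q̄ = (701 + 535.9)/2 = 618.45.
ΔI = 5400 − 4700 = 700; midpoint Ī = (4700 + 5400)/2 = 5050.
η = (ΔQ/Q̄) ÷ (ΔI/Ī) = (-165.1/618.45) ÷ (700/5050) = -1.926.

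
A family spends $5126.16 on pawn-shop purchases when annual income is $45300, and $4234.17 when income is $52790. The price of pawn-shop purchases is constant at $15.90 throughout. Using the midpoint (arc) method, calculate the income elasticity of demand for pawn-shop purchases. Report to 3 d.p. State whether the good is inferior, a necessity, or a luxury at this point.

With a constant price, Q₁ = 5126.16/15.90 = 322.400 and Q₂ = 4234.17/15.90 = 266.300 (equivalently, work directly with expenditure since P cancels).
Midpoint %ΔQ = (4234.17 − 5126.16)/4680.17 = -0.19059; midpoint %ΔI = (52790 − 45300)/49045 = 0.15272.
η = -0.19059 / 0.15272 = -1.248.
η < 0 ⇒ inferior good.

-1.248 (inferior good)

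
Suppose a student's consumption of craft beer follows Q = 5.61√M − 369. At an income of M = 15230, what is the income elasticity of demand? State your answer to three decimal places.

1.071

At M = 15230: Q = 323.329.
dQ/dM = 5.61/(2√M) = 0.0227291 at this income.
η = (dQ/dM)·(M/Q) = 0.0227291 × (15230/323.329) = 1.071.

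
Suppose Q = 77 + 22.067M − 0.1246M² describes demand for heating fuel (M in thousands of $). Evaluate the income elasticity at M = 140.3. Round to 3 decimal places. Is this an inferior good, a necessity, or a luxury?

-2.512 (inferior good)

At M = 140.3: Q = 720.3625.
dQ/dM = 22.067 − 0.2492M = -12.89576.
η = (dQ/dM)·(M/Q) = -12.89576 × (140.3/720.3625) = -2.512.
η < 0 ⇒ inferior good.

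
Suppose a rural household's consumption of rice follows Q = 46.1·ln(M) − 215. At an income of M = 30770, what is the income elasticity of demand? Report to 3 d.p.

0.176

At M = 30770: Q = 261.411.
dQ/dM = 46.1/M = 0.00149821 at this income.
η = (dQ/dM)·(M/Q) = 0.00149821 × (30770/261.411) = 0.176.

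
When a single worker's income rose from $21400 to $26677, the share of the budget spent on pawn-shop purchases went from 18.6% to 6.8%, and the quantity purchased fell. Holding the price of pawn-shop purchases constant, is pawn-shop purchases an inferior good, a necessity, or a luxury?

Quantity demanded falls as income rises, so η < 0.

inferior good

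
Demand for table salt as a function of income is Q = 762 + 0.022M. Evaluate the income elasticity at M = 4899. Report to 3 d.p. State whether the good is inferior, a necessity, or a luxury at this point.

At M = 4899: Q = 869.778.
dQ/dM = 0.022.
η = (dQ/dM)·(M/Q) = 0.022 × (4899/869.778) = 0.124.
Since 0 < η < 1, the good is a necessity.

0.124 (necessity)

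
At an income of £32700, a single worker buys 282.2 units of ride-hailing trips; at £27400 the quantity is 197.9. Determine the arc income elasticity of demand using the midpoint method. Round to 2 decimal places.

ΔQ = 197.9 − 282.2 = -84.3; midpoint Q̄ = (282.2 + 197.9)/2 = 240.05.
ΔI = 27400 − 32700 = -5300; midpoint Ī = (32700 + 27400)/2 = 30050.
η = (ΔQ/Q̄) ÷ (ΔI/Ī) = (-84.3/240.05) ÷ (-5300/30050) = 1.99.

1.99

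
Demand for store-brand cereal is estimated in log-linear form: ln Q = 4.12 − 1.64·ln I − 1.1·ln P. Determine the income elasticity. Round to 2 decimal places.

-1.64

In a log-linear demand, the coefficient on ln I is the income elasticity.
So η = -1.64.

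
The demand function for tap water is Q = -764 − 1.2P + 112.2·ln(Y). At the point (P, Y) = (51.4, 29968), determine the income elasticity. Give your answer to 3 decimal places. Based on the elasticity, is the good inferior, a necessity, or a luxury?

At P = 51.4, Y = 29968: Q = 330.865.
Holding P constant, ∂Q/∂Y = 112.2/Y = 0.00374399.
η_Y = (∂Q/∂Y)·(Y/Q) = 0.00374399 × (29968/330.865) = 0.339.
Since 0 < η < 1, this is a necessity.

0.339 (necessity)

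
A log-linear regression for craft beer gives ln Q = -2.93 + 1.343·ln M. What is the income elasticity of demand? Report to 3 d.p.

In a log-linear demand, the coefficient on ln M is the income elasticity.
So η = 1.343.

1.343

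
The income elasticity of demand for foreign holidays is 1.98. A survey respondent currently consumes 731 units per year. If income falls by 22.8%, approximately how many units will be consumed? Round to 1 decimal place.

%ΔQ ≈ η × %ΔI = 1.98 × (-22.8%) = -45.144%.
New Q ≈ 731 × (1 − 0.45144) = 401.0.

401.0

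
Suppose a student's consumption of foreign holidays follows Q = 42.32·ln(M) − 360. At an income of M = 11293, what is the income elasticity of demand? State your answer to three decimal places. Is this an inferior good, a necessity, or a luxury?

At M = 11293: Q = 34.928.
dQ/dM = 42.32/M = 0.00374745 at this income.
η = (dQ/dM)·(M/Q) = 0.00374745 × (11293/34.928) = 1.212.
Since η > 1, the good is a luxury.

1.212 (luxury)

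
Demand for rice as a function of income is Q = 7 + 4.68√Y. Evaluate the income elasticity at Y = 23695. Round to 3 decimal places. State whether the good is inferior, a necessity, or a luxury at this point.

At Y = 23695: Q = 727.401.
dQ/dY = 4.68/(2√Y) = 0.0152015 at this income.
η = (dQ/dY)·(Y/Q) = 0.0152015 × (23695/727.401) = 0.495.
Since 0 < η < 1, the good is a necessity.

0.495 (necessity)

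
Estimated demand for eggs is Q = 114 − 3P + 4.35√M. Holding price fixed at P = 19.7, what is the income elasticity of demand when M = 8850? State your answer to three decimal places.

At P = 19.7, M = 8850: Q = 464.124.
Holding P constant, ∂Q/∂M = 4.35/(2√M) = 0.02312.
η_M = (∂Q/∂M)·(M/Q) = 0.02312 × (8850/464.124) = 0.441.

0.441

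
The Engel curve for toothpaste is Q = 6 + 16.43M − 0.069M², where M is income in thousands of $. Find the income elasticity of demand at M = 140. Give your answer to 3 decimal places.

-0.424

At M = 140: Q = 953.8000.
dQ/dM = 16.43 − 0.138M = -2.89000.
η = (dQ/dM)·(M/Q) = -2.89000 × (140/953.8000) = -0.424.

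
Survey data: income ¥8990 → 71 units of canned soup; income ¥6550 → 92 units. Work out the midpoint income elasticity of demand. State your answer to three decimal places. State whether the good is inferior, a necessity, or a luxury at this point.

-0.821 (inferior good)

ΔQ = 92 − 71 = 21; midpoint Q̄ = (71 + 92)/2 = 81.5.
ΔI = 6550 − 8990 = -2440; midpoint Ī = (8990 + 6550)/2 = 7770.
η = (ΔQ/Q̄) ÷ (ΔI/Ī) = (21/81.5) ÷ (-2440/7770) = -0.821.
η < 0 ⇒ inferior good.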